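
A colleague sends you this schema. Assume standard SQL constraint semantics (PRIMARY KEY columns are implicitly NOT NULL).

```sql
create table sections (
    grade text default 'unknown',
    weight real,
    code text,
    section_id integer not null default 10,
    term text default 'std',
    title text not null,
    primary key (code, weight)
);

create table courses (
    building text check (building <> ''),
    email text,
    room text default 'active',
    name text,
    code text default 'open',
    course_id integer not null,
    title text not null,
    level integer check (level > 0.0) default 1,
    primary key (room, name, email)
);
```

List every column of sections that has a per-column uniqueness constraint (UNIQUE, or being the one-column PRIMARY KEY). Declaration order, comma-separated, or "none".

none

- grade: no UNIQUE or single-column PK constraint.
- weight: part of a composite PRIMARY KEY — only the tuple is unique, not this column on its own.
- code: part of a composite PRIMARY KEY — only the tuple is unique, not this column on its own.
- section_id: no UNIQUE or single-column PK constraint.
- term: no UNIQUE or single-column PK constraint.
- title: no UNIQUE or single-column PK constraint.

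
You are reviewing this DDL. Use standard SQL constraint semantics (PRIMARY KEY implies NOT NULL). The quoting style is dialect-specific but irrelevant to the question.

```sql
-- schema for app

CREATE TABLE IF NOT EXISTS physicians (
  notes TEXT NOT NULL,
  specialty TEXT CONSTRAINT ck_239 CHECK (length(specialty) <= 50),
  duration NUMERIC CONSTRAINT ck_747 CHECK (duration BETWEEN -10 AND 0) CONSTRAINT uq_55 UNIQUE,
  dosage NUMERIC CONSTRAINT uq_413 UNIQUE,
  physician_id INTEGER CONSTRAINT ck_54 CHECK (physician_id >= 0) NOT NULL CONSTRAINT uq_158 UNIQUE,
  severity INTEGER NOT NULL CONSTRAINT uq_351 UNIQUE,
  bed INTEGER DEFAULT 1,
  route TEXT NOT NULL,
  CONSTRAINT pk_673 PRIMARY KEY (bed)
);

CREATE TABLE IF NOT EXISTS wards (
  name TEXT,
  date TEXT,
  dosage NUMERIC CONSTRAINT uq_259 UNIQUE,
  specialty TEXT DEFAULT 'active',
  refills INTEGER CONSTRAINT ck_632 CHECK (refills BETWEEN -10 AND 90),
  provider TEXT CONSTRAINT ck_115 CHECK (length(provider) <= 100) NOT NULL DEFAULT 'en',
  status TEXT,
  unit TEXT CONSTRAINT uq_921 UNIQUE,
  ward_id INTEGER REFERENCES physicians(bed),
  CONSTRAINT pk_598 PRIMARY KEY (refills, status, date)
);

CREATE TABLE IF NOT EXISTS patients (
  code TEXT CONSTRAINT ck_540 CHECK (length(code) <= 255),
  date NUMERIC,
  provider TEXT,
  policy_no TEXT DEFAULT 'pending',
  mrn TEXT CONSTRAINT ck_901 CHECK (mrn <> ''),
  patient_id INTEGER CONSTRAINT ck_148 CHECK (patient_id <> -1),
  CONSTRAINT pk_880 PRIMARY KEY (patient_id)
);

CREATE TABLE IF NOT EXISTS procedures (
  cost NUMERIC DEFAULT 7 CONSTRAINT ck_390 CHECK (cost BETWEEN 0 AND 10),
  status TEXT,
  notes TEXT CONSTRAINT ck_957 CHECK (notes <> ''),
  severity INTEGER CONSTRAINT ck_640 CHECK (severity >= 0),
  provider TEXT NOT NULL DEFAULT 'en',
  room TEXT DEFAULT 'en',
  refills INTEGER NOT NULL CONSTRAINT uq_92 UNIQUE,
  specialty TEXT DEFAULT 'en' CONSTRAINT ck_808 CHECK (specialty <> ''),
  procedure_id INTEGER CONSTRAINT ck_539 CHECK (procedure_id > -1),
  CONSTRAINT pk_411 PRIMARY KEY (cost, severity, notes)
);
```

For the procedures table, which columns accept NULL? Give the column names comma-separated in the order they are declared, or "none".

status, room, specialty, procedure_id

- cost: part of the PRIMARY KEY, which implies NOT NULL → not nullable.
- status: no NOT NULL constraint applies → nullable.
- notes: part of the PRIMARY KEY, which implies NOT NULL → not nullable.
- severity: part of the PRIMARY KEY, which implies NOT NULL → not nullable.
- provider: declared NOT NULL → not nullable.
- room: DEFAULT only fills an omitted column; an explicit NULL is still allowed → nullable.
- refills: declared NOT NULL → not nullable.
- specialty: CHECK does not forbid NULL (a CHECK constraint passes when its expression is NULL) → nullable.
- procedure_id: CHECK does not forbid NULL (a CHECK constraint passes when its expression is NULL) → nullable.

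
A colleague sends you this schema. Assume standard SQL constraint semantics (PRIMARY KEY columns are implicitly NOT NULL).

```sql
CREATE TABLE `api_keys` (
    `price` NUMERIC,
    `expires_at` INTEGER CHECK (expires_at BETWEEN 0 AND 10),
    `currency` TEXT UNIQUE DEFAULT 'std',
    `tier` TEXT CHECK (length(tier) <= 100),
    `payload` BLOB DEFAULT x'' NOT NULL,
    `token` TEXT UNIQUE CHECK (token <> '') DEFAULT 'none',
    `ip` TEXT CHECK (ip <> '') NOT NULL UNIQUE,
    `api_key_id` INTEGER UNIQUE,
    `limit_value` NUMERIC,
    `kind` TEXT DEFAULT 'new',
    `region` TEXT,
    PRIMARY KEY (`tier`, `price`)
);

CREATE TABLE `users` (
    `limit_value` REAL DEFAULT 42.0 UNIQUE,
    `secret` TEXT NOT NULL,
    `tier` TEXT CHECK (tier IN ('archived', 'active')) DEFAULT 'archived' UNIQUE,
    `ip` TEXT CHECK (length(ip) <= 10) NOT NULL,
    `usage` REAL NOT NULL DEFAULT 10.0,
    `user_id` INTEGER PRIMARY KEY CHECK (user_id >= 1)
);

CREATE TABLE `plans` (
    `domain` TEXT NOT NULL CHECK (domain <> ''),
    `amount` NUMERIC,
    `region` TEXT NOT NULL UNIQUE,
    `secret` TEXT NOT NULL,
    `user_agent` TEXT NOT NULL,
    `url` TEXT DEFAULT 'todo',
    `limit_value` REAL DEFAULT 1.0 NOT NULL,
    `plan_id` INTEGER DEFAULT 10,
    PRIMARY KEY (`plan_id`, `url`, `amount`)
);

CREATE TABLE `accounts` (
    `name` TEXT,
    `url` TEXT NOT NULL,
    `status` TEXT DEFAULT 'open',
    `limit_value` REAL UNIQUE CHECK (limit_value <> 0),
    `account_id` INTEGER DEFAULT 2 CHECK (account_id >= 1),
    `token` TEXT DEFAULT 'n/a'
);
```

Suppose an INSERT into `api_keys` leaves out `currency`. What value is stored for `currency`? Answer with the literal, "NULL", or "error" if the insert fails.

'std'

currency has an explicit DEFAULT 'std'.
When the column is omitted from an INSERT, that default is used.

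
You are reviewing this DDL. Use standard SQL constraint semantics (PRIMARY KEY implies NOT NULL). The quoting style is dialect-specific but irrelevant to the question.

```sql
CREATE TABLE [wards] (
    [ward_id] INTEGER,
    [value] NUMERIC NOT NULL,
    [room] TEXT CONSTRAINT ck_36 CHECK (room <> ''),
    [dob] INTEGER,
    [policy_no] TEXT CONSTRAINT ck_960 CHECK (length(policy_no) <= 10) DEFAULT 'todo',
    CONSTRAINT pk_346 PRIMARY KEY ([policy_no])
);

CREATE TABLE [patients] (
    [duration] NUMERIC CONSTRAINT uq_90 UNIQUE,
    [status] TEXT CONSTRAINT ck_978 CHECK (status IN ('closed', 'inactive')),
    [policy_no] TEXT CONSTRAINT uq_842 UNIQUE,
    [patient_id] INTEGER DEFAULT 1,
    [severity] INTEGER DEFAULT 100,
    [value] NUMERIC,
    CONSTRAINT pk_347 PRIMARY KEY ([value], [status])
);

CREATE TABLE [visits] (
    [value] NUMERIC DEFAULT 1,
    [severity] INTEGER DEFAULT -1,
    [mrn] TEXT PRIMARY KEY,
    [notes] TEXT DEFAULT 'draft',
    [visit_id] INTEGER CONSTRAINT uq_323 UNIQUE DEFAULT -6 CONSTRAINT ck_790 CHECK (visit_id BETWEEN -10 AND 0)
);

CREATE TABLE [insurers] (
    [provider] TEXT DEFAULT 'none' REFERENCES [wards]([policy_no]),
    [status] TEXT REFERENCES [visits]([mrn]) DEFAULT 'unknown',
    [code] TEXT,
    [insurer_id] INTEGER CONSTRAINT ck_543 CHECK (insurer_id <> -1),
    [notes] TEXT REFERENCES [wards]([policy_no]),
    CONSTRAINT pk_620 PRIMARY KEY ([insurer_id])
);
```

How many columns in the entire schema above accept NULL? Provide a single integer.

wards: 3 nullable (ward_id, room, dob — PK (policy_no) and explicit NOT NULL columns excluded).
patients: 4 nullable (duration, policy_no, patient_id, severity — PK (value, status) and explicit NOT NULL columns excluded).
visits: 4 nullable (value, severity, notes, visit_id — PK (mrn) and explicit NOT NULL columns excluded).
insurers: 4 nullable (provider, status, code, notes — PK (insurer_id) and explicit NOT NULL columns excluded).
Total: 3 + 4 + 4 + 4 = 15.

15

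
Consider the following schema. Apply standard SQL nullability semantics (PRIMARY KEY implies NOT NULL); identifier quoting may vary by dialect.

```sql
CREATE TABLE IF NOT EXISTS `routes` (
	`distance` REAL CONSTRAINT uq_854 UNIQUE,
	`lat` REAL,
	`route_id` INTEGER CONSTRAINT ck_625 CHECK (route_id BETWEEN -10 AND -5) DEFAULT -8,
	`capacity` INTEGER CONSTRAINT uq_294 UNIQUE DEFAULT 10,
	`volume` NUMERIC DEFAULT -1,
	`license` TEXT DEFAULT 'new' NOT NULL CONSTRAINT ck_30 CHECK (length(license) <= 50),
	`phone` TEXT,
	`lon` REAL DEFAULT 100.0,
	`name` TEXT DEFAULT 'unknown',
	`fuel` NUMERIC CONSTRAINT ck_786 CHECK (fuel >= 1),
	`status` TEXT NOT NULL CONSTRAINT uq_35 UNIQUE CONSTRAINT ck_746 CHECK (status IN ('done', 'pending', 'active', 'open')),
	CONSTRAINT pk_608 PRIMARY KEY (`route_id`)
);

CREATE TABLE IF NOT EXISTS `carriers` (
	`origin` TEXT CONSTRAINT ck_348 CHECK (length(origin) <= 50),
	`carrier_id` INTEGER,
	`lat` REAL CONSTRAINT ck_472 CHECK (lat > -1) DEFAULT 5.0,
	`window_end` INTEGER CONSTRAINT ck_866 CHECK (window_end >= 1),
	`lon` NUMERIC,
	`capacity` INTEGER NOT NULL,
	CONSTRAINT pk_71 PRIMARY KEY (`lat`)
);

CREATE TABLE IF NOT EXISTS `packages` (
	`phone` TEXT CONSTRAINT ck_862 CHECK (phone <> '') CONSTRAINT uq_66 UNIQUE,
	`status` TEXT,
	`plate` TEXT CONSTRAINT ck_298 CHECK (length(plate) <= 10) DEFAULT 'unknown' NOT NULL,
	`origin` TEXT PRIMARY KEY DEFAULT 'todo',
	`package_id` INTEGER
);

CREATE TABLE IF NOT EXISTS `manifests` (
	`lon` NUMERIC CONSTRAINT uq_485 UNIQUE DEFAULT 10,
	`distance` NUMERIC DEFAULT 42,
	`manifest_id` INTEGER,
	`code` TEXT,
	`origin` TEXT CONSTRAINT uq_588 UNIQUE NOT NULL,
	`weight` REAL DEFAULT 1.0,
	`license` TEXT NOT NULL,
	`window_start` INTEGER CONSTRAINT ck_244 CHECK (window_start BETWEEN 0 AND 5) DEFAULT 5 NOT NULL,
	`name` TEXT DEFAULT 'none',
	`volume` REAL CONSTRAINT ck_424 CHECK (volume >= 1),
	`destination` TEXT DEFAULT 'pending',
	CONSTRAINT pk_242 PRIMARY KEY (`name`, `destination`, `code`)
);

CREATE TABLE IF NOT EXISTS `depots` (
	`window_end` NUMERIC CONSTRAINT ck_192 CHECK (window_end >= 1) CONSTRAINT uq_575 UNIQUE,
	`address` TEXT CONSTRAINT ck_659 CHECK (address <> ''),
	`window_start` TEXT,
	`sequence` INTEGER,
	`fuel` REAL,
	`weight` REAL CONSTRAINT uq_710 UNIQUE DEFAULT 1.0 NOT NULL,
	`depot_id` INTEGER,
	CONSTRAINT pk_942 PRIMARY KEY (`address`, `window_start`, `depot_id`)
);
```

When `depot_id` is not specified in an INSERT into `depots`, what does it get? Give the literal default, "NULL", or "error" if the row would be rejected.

error

depot_id has no DEFAULT clause.
Omitting it would insert NULL, but it is part of the PRIMARY KEY, so the INSERT fails.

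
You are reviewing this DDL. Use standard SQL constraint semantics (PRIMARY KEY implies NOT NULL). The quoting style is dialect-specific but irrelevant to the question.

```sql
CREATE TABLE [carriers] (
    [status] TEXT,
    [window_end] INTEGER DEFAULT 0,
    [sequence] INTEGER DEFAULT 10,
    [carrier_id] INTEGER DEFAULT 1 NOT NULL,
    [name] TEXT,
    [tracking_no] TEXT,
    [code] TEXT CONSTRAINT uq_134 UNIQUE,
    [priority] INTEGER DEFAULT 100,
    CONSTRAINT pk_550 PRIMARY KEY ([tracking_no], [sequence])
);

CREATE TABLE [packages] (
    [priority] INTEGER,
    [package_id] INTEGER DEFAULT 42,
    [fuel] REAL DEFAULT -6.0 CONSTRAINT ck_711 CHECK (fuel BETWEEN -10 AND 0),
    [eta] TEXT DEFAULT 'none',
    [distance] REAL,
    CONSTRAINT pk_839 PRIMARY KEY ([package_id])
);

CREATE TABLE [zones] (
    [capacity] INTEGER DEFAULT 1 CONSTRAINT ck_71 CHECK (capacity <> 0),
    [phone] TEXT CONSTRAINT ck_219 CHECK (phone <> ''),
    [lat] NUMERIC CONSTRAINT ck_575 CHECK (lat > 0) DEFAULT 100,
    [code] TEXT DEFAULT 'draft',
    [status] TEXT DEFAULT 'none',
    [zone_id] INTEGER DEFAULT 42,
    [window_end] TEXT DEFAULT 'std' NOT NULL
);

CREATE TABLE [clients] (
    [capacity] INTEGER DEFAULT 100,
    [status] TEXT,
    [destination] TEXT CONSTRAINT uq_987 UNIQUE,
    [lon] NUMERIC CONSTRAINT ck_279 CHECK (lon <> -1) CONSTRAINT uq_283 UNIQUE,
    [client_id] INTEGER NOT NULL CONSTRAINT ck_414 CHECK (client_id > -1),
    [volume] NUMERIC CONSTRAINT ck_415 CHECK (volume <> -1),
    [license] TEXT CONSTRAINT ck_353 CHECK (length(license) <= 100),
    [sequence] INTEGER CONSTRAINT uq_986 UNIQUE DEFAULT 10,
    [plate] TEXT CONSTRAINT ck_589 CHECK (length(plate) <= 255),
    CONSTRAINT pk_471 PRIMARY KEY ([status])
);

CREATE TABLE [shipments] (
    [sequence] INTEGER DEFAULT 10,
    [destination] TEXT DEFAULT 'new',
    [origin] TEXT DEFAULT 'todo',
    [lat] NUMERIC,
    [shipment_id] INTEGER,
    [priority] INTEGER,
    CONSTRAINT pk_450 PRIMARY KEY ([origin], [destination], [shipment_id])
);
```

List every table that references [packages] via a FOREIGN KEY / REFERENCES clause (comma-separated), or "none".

No REFERENCES clause anywhere in the schema names packages.

none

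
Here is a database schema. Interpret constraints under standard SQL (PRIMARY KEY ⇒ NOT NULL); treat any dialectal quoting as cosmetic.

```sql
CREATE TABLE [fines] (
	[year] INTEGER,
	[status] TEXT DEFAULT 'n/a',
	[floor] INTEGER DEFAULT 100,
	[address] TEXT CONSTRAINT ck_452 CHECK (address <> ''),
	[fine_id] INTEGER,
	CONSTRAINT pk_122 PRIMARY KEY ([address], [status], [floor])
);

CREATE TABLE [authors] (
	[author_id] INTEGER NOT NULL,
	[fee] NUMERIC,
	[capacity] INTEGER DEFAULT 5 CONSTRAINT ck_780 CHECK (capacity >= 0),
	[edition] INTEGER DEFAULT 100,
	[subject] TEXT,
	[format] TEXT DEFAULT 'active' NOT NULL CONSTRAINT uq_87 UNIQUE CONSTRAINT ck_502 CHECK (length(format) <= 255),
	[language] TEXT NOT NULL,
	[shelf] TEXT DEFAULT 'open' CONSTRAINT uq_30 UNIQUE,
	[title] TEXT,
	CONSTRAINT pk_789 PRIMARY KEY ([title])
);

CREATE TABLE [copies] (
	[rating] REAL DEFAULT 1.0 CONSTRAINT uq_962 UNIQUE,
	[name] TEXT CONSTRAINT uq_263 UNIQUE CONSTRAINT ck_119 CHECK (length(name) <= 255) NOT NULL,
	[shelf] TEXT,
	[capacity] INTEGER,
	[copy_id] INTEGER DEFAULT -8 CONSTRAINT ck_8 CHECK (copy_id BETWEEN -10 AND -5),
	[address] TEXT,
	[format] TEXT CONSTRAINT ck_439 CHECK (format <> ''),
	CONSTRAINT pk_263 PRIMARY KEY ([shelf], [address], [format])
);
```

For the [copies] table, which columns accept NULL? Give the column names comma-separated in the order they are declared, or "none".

- rating: UNIQUE does not imply NOT NULL → nullable.
- name: declared NOT NULL → not nullable.
- shelf: part of the PRIMARY KEY, which implies NOT NULL → not nullable.
- capacity: no NOT NULL constraint applies → nullable.
- copy_id: CHECK does not forbid NULL (a CHECK constraint passes when its expression is NULL) → nullable.
- address: part of the PRIMARY KEY, which implies NOT NULL → not nullable.
- format: part of the PRIMARY KEY, which implies NOT NULL → not nullable.

rating, capacity, copy_id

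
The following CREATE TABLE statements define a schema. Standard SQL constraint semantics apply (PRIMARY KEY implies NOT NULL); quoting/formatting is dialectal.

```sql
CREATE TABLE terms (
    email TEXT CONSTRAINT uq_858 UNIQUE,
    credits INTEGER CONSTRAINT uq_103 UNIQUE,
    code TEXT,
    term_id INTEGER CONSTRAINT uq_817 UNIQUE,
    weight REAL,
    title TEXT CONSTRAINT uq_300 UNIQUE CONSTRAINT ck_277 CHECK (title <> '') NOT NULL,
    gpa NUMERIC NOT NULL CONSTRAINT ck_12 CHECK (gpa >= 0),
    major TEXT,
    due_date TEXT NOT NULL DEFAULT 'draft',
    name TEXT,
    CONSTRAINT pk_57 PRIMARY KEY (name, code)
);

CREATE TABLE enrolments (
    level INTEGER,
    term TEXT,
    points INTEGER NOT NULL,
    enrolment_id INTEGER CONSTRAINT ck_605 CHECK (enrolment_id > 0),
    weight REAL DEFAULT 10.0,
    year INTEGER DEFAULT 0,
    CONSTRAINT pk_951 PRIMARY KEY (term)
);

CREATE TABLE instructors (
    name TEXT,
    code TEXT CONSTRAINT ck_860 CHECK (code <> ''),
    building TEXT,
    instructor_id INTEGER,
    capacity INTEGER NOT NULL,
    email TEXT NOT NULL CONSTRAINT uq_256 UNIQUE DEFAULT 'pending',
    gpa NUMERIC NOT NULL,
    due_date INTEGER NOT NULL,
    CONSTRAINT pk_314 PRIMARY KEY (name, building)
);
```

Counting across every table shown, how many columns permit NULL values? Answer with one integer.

11

terms: 5 nullable (email, credits, term_id, weight, major — PK (name, code) and explicit NOT NULL columns excluded).
enrolments: 4 nullable (level, enrolment_id, weight, year — PK (term) and explicit NOT NULL columns excluded).
instructors: 2 nullable (code, instructor_id — PK (name, building) and explicit NOT NULL columns excluded).
Total: 5 + 4 + 2 = 11.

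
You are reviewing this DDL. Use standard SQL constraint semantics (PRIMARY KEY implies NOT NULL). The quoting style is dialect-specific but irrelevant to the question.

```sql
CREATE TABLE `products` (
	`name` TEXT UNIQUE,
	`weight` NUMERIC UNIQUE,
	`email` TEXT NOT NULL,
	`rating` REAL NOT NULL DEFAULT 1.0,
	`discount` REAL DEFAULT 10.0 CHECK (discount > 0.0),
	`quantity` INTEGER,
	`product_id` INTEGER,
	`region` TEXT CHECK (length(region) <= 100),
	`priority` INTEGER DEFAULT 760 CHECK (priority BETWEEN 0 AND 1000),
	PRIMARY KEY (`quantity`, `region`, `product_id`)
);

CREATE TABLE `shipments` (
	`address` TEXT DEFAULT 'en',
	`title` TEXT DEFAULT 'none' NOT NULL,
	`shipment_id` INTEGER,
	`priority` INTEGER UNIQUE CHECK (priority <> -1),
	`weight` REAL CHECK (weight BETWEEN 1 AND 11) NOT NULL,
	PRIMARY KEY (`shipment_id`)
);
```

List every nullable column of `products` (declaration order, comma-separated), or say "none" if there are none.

name, weight, discount, priority

- name: UNIQUE does not imply NOT NULL → nullable.
- weight: UNIQUE does not imply NOT NULL → nullable.
- email: declared NOT NULL → not nullable.
- rating: declared NOT NULL → not nullable.
- discount: CHECK does not forbid NULL (a CHECK constraint passes when its expression is NULL) → nullable.
- quantity: part of the PRIMARY KEY, which implies NOT NULL → not nullable.
- product_id: part of the PRIMARY KEY, which implies NOT NULL → not nullable.
- region: part of the PRIMARY KEY, which implies NOT NULL → not nullable.
- priority: CHECK does not forbid NULL (a CHECK constraint passes when its expression is NULL) → nullable.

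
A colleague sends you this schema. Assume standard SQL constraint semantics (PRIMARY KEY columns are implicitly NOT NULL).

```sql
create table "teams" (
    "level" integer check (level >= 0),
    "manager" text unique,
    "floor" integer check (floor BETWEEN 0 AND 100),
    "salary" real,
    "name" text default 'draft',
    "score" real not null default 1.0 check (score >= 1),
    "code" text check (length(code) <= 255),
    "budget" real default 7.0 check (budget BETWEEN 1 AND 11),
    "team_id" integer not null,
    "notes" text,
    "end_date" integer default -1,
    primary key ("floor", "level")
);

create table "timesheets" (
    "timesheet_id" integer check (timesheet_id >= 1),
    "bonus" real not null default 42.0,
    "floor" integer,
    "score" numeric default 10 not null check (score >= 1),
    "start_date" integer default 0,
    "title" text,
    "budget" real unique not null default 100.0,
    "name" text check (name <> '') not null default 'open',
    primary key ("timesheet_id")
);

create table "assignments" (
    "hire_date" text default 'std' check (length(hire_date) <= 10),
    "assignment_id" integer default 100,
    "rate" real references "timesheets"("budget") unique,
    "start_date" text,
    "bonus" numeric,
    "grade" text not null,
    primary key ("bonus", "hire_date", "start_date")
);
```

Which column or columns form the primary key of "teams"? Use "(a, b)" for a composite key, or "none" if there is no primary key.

A table-level PRIMARY KEY clause names 2 columns: floor, level.
This is a composite key — the combination is unique, not each column individually.

(floor, level)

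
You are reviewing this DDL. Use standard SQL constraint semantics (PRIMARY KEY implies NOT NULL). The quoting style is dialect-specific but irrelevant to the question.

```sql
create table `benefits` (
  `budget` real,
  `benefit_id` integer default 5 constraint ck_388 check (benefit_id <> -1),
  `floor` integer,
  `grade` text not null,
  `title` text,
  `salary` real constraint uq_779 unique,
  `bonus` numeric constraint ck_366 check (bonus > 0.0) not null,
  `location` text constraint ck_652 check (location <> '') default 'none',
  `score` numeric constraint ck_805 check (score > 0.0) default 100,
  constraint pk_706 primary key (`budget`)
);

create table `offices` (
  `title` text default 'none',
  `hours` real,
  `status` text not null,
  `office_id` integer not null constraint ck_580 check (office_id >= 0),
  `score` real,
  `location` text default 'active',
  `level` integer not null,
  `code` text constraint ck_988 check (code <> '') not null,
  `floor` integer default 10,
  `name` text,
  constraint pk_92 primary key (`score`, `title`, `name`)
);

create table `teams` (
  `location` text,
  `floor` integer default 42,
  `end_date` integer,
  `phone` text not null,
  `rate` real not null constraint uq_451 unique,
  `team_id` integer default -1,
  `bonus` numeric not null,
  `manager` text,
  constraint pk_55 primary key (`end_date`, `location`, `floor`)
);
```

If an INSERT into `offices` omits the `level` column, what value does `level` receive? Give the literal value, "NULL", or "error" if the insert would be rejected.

error

level has no DEFAULT clause.
Omitting it would insert NULL, but it is declared NOT NULL, so the INSERT fails.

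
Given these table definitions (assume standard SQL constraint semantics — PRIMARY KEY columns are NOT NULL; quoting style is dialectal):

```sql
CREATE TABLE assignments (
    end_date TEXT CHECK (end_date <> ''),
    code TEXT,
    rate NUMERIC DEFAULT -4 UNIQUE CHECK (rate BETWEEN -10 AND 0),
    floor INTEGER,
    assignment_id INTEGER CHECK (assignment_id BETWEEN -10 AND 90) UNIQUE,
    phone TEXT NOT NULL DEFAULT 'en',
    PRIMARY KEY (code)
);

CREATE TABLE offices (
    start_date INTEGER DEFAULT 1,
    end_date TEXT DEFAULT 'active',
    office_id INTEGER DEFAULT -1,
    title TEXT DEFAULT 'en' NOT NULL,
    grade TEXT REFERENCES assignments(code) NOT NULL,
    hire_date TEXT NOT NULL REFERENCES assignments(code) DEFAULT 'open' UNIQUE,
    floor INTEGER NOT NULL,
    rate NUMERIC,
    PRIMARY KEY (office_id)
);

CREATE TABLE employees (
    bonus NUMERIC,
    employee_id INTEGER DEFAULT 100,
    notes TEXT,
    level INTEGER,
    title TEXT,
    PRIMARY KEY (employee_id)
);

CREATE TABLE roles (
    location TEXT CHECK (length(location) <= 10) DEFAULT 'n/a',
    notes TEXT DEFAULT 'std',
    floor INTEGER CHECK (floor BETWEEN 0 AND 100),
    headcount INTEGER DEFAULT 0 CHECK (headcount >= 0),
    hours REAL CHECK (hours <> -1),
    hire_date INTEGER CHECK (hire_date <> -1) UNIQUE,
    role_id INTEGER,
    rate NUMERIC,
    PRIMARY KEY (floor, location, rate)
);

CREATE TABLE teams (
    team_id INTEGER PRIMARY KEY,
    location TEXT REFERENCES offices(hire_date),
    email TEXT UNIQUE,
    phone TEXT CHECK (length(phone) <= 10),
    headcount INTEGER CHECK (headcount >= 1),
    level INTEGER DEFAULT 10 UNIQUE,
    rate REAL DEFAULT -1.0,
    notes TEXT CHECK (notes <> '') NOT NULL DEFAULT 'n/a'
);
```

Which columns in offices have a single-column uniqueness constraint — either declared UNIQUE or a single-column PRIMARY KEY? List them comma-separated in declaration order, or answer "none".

- start_date: no UNIQUE or single-column PK constraint.
- end_date: no UNIQUE or single-column PK constraint.
- office_id: single-column PRIMARY KEY → unique.
- title: no UNIQUE or single-column PK constraint.
- grade: no UNIQUE or single-column PK constraint.
- hire_date: declared UNIQUE → unique.
- floor: no UNIQUE or single-column PK constraint.
- rate: no UNIQUE or single-column PK constraint.

office_id, hire_date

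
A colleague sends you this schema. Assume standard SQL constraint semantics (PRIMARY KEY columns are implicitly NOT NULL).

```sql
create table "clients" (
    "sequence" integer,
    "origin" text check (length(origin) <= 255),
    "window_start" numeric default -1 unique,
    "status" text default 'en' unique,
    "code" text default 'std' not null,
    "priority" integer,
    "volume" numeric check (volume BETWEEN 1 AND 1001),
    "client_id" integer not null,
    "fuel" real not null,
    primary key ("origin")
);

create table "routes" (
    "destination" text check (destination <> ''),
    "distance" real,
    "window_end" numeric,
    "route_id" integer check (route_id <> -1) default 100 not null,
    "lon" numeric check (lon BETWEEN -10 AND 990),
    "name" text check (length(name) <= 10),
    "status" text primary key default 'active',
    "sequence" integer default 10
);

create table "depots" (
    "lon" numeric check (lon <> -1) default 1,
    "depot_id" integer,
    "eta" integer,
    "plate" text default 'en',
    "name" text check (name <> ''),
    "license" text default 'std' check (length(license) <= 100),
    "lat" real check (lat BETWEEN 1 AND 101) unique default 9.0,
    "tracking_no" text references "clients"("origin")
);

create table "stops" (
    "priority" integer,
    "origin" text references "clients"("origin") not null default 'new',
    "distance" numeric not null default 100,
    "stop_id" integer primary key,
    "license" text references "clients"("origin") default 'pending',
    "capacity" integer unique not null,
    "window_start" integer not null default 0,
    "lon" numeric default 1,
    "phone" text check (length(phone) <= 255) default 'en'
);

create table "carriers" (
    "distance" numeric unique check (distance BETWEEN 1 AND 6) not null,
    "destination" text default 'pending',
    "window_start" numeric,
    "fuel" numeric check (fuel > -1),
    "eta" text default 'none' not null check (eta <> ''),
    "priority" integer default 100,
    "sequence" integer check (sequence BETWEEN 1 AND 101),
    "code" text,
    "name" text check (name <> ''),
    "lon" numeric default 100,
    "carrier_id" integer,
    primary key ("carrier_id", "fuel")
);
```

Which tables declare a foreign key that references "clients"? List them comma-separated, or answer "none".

- depots.tracking_no references clients(origin).
- stops.origin references clients(origin).
- stops.license references clients(origin).

depots, stops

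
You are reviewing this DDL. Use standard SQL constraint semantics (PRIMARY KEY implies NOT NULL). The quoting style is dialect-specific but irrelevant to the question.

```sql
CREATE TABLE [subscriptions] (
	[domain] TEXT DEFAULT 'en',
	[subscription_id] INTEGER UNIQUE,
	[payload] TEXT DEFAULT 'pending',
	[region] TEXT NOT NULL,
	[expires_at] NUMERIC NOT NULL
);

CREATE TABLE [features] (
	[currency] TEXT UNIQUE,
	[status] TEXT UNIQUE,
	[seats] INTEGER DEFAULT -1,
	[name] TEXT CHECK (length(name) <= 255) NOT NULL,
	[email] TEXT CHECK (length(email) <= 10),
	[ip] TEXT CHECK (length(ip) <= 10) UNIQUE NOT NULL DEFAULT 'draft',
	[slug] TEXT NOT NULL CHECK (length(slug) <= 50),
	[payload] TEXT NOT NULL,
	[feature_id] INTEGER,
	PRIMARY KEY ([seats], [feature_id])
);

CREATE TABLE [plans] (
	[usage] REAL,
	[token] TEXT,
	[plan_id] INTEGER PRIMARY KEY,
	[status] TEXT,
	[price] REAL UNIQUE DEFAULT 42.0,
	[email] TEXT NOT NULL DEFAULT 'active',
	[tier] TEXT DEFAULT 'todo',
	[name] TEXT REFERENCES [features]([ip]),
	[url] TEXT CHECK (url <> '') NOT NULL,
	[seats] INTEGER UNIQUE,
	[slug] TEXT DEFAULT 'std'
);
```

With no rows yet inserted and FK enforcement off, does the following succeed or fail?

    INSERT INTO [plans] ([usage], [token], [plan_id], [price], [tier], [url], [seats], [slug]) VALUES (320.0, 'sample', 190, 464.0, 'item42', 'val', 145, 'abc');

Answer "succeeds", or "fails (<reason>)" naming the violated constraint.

succeeds

NOT NULL columns: email defaults to 'active'; plan_id is supplied; url is supplied.
CHECK constraints: 'val' satisfies (url <> '').
No constraint is violated.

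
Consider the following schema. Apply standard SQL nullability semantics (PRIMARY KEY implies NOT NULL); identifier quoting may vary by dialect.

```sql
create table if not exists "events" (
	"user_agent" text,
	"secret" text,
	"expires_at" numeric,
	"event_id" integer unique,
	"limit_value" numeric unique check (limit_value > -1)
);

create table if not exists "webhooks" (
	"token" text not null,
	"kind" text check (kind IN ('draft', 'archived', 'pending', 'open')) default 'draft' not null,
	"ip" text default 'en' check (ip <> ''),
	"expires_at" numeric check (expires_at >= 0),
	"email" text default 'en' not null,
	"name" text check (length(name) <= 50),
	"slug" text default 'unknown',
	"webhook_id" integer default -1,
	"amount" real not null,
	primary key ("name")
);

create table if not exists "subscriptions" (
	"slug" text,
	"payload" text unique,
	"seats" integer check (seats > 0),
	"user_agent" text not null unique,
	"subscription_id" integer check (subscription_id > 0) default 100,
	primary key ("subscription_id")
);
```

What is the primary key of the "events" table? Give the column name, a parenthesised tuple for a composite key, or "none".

none

No column is declared PRIMARY KEY inline, and there is no table-level PRIMARY KEY clause in events.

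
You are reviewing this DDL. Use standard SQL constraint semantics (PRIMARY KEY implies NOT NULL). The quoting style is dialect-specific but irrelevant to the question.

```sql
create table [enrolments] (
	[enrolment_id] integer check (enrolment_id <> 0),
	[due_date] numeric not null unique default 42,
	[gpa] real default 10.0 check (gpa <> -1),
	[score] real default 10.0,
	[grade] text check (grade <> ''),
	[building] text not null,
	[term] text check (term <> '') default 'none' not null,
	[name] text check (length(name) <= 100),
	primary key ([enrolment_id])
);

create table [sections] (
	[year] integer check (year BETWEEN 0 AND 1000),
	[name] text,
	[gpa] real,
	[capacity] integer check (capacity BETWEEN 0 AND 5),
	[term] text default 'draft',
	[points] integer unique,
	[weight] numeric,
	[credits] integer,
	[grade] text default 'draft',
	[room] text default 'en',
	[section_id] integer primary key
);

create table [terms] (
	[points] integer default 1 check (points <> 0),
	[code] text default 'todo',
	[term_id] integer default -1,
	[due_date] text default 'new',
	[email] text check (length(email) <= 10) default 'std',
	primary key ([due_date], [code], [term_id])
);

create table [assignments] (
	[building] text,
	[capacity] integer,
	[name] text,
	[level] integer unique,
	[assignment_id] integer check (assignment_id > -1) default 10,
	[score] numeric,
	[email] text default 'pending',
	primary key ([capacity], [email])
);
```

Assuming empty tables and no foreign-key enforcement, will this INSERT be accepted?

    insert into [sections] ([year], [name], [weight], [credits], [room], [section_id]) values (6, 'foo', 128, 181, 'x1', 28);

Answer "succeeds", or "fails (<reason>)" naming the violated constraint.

succeeds

NOT NULL columns: section_id is supplied.
CHECK constraints: 6 satisfies (year BETWEEN 0 AND 1000).
No constraint is violated.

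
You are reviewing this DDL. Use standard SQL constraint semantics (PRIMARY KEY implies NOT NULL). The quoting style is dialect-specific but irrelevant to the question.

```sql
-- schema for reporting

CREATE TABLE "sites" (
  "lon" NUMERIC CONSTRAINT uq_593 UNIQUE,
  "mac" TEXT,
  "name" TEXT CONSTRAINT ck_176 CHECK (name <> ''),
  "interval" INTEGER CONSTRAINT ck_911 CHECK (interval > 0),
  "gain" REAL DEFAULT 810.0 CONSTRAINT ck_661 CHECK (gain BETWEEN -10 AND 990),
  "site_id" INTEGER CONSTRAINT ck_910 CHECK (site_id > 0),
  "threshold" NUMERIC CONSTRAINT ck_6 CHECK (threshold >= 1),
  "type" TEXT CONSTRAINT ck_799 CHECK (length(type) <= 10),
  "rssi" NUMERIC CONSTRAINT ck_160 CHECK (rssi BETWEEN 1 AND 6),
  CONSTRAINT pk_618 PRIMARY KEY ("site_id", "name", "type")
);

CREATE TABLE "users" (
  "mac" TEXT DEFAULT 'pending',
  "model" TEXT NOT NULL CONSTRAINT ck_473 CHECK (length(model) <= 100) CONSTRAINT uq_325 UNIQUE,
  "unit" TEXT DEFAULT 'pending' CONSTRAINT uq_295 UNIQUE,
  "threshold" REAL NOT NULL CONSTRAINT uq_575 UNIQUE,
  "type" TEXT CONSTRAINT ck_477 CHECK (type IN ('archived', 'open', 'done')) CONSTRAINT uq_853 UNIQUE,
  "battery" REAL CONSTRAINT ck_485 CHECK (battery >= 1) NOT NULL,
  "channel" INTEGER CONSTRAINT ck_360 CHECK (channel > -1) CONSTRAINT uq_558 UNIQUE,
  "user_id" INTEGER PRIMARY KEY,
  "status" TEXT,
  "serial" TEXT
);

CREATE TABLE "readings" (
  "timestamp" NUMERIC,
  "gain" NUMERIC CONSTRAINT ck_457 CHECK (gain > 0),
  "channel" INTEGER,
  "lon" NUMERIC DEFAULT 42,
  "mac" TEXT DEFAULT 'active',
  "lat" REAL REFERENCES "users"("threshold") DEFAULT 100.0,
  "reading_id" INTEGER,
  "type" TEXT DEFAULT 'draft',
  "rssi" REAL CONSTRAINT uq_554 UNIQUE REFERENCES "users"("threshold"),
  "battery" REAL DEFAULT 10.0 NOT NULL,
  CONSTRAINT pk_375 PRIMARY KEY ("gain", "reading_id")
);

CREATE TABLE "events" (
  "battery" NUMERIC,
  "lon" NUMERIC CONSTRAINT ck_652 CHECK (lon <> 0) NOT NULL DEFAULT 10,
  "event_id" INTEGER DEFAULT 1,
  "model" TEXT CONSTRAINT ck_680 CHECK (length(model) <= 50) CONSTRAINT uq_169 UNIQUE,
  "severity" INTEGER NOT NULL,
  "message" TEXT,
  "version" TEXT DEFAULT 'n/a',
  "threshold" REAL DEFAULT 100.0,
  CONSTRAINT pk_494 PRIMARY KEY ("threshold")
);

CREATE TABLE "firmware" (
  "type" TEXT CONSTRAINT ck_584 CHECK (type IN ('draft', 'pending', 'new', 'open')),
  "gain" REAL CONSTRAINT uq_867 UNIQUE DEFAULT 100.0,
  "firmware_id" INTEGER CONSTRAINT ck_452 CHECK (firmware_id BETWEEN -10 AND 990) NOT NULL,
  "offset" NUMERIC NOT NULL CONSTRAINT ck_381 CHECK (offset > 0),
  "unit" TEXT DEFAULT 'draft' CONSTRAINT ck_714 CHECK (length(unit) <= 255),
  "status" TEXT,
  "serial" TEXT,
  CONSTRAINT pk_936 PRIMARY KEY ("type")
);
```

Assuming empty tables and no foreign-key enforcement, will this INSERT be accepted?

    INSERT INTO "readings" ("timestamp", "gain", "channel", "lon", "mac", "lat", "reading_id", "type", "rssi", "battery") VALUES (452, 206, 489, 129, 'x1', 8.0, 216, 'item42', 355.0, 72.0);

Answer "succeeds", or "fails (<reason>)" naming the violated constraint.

succeeds

NOT NULL columns: battery is supplied; gain is supplied; reading_id is supplied.
CHECK constraints: 206 satisfies (gain > 0).
No constraint is violated.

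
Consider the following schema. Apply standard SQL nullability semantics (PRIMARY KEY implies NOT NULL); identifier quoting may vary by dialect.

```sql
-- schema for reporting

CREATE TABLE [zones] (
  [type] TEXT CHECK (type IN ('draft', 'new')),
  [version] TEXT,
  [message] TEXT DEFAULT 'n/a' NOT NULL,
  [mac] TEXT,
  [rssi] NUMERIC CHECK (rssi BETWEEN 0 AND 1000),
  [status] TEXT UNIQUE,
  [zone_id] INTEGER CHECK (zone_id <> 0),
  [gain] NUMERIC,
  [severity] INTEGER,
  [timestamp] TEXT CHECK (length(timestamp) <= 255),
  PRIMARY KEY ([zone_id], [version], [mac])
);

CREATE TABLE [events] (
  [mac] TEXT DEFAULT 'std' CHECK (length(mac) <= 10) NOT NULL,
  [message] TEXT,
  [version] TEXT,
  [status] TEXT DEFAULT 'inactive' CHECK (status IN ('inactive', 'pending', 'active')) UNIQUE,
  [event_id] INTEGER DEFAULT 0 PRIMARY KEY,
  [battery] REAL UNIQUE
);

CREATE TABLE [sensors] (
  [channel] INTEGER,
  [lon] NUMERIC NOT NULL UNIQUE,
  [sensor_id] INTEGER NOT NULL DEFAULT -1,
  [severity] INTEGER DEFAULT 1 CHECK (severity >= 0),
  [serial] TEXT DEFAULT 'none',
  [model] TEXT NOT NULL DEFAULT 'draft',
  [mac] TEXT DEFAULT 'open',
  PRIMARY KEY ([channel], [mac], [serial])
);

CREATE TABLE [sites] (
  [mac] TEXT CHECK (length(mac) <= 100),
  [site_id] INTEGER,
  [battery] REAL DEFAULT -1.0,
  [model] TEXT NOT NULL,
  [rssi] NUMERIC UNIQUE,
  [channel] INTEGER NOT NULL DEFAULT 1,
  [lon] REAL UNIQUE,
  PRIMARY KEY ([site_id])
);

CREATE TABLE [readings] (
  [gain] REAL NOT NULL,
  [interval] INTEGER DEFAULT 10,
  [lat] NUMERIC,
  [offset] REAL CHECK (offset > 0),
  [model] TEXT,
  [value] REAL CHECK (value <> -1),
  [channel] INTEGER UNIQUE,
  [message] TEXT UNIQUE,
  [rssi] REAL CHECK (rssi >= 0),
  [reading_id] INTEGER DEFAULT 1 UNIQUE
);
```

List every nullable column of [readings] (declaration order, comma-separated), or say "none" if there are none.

- gain: declared NOT NULL → not nullable.
- interval: DEFAULT only fills an omitted column; an explicit NULL is still allowed → nullable.
- lat: no NOT NULL constraint applies → nullable.
- offset: CHECK does not forbid NULL (a CHECK constraint passes when its expression is NULL) → nullable.
- model: no NOT NULL constraint applies → nullable.
- value: CHECK does not forbid NULL (a CHECK constraint passes when its expression is NULL) → nullable.
- channel: UNIQUE does not imply NOT NULL → nullable.
- message: UNIQUE does not imply NOT NULL → nullable.
- rssi: CHECK does not forbid NULL (a CHECK constraint passes when its expression is NULL) → nullable.
- reading_id: UNIQUE does not imply NOT NULL → nullable.

interval, lat, offset, model, value, channel, message, rssi, reading_id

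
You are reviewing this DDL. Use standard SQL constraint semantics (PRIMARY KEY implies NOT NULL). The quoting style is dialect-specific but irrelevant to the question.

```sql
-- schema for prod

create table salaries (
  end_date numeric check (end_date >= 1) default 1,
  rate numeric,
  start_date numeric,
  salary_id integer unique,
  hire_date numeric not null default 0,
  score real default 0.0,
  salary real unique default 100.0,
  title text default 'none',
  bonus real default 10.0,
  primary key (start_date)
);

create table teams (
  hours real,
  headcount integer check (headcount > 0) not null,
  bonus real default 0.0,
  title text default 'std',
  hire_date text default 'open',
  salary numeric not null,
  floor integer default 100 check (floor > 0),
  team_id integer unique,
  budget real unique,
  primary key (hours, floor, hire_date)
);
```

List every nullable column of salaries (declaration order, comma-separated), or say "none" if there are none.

end_date, rate, salary_id, score, salary, title, bonus

- end_date: CHECK does not forbid NULL (a CHECK constraint passes when its expression is NULL) → nullable.
- rate: no NOT NULL constraint applies → nullable.
- start_date: part of the PRIMARY KEY, which implies NOT NULL → not nullable.
- salary_id: UNIQUE does not imply NOT NULL → nullable.
- hire_date: declared NOT NULL → not nullable.
- score: DEFAULT only fills an omitted column; an explicit NULL is still allowed → nullable.
- salary: UNIQUE does not imply NOT NULL → nullable.
- title: DEFAULT only fills an omitted column; an explicit NULL is still allowed → nullable.
- bonus: DEFAULT only fills an omitted column; an explicit NULL is still allowed → nullable.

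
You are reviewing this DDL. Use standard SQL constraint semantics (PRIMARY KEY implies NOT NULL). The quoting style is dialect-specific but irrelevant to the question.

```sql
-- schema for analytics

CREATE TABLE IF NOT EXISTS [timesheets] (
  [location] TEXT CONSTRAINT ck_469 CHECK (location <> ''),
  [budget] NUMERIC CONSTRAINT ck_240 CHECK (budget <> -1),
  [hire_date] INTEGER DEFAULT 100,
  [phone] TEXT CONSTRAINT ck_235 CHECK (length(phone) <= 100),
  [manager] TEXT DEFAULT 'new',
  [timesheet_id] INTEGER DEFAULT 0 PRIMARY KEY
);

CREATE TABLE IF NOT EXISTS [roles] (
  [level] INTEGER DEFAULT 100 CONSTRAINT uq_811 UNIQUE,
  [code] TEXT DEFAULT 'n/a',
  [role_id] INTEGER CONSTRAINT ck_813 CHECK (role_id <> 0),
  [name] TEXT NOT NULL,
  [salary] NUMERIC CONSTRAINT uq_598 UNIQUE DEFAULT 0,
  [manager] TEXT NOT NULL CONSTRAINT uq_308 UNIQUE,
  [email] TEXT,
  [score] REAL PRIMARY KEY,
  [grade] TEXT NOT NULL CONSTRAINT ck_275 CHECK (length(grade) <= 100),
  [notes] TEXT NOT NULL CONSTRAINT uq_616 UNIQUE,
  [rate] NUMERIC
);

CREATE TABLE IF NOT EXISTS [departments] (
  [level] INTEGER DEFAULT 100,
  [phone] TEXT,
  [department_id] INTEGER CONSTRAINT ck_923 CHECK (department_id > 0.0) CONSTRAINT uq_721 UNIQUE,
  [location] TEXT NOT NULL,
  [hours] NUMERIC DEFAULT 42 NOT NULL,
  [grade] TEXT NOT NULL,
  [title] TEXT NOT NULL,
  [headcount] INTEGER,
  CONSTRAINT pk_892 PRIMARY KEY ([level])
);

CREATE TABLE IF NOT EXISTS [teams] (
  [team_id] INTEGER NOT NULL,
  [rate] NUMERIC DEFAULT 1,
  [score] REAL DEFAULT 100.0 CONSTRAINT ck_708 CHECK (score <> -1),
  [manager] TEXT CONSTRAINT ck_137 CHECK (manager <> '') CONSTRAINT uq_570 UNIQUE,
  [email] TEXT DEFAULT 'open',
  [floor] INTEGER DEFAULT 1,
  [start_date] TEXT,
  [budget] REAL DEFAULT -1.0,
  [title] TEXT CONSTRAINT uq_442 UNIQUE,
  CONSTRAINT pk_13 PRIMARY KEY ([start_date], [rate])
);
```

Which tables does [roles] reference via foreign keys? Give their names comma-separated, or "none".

none

No column in roles has a REFERENCES clause.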